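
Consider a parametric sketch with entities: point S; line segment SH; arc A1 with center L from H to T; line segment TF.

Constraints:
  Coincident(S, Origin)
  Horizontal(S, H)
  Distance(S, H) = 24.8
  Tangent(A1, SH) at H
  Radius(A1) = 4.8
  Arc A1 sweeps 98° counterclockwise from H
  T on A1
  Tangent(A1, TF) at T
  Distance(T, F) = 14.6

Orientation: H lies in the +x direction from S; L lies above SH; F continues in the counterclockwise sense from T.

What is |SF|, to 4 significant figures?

33.98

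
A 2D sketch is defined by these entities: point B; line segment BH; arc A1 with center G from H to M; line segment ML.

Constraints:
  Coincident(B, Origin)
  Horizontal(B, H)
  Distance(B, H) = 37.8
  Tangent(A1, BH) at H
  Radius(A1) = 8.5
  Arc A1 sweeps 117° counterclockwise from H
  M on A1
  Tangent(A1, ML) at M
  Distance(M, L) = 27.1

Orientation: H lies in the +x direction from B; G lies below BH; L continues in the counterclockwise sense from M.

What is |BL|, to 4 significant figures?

56.05

On A1, H sits at bearing 90° from G; a 117° counterclockwise sweep puts M at bearing 207°, so M = G + 8.5·(cos 207°, sin 207°) = (30.23, -12.36). A1 meets ML tangentially, so GM is at right angles to ML, so ML runs along (−sin 207°, cos 207°); with |ML| = 27.1, L = (42.53, -36.51). Then |BL| = |L − B| = 56.05.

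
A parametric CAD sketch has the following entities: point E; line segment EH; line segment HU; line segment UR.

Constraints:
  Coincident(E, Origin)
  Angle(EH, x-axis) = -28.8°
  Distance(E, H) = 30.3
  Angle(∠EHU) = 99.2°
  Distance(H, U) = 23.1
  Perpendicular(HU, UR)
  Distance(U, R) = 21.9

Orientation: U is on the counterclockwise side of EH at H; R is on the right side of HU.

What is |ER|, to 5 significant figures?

58.866

E is at the origin; EH runs at -28.8° with length 30.3, so H = 30.3·(cos -28.8°, sin -28.8°) = (26.552, -14.597). ∠EHU = 99.2°, so HU runs at -28.8° + (180° − 99.2°) = 52.000° from the x-axis; with |HU| = 23.1, U = H + 23.1·(cos 52.000°, sin 52.000°) = (40.774, 3.6059). HU ⟂ UR; with |UR| = 21.9 on the right of HU, R = U + 21.9·(0.78801, -0.61566) = (58.031, -9.8771). Then |ER| = |R − E| = 58.866.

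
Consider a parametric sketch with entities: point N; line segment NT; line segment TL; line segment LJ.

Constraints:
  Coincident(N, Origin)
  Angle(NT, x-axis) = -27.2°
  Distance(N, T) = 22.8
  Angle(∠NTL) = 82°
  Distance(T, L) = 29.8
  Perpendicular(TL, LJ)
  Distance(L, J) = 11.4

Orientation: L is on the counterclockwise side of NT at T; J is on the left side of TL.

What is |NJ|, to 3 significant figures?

28.9

N is at the origin; NT runs at -27.2° with length 22.8, so T = 22.8·(cos -27.2°, sin -27.2°) = (20.3, -10.4). ∠NTL = 82.0°, so TL runs at -27.2° + (180° − 82.0°) = 70.8° from the x-axis; with |TL| = 29.8, L = T + 29.8·(cos 70.8°, sin 70.8°) = (30.1, 17.7). TL is perpendicular to LJ; with |LJ| = 11.4 on the left of TL, J = L + 11.4·(-0.944, 0.329) = (19.3, 21.5). Then |NJ| = |J − N| = 28.9.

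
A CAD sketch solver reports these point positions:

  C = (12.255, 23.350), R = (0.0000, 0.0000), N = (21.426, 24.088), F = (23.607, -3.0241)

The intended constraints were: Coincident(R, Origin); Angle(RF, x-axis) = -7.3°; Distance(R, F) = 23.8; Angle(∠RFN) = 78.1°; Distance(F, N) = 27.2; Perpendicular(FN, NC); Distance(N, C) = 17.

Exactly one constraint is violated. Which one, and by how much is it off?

Distance(N, C) = 17 — off by 7.80.

R = (0.00, 0.00) ✓; RF at -7.300° ✓; |RF| = 23.80 ✓; ∠RFN = 78.10° ✓; |FN| = 27.20 ✓; ∠(FN, NC) = 90.00° ✓; |NC| = 9.201 ✗.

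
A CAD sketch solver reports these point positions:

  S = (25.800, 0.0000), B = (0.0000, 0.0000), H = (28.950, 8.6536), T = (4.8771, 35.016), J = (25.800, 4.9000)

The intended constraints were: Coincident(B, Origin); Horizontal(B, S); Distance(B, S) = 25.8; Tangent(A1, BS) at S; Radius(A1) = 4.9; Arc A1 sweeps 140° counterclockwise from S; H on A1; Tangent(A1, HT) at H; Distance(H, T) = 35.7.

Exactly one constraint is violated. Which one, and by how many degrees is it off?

Tangent(A1, HT) at H — off by 7.60°.

B = (0.00, 0.00) ✓; B.y = 0.00, S.y = 0.00 ✓; |BS| = 25.80 ✓; ∠(JS, SB) = 90.00° ✓; |JS| = 4.900 ✓; bearing(J→H) − bearing(J→S) = 140.0° ✓; |JH| = 4.900 ✓; ∠(JH, HT) = 97.60° ✗; |HT| = 35.70 ✓.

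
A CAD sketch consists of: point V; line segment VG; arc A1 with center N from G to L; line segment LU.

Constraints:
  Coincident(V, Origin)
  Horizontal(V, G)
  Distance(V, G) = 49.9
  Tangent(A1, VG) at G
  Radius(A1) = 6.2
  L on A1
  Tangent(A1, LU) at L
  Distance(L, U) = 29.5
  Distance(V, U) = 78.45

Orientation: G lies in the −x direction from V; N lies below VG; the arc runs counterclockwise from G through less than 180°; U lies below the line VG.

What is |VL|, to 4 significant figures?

54.34

Checks: |NL| = 6.200 ✓; ∠(NL, LU) = 90.00° ✓; |LU| = 29.50 ✓; |VU| = 78.45 ✓.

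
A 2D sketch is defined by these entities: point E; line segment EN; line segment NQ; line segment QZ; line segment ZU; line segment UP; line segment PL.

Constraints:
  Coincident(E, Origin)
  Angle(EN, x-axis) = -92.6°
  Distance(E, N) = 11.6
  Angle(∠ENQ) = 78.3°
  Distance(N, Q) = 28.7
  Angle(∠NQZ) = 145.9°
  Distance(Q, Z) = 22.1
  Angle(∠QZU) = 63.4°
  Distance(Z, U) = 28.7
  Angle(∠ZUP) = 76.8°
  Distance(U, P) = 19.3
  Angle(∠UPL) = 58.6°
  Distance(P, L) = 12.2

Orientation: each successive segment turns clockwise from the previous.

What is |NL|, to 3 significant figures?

30.5

E is at the origin; EN runs at -92.6° with length 11.6, so N = (-0.526, -11.6). ∠ENQ = 78.3° gives NQ at 166° from the x-axis; with |NQ| = 28.7, Q = (-28.3, -4.50). ∠NQZ = 145.9° gives QZ at 132° from the x-axis; with |QZ| = 22.1, Z = (-43.0, 12.0). ∠QZU = 63.4° gives ZU at 15.0° from the x-axis; with |ZU| = 28.7, U = (-15.3, 19.5). ∠ZUP = 76.8° gives UP at -88.2° from the x-axis; with |UP| = 19.3, P = (-14.7, 0.165). ∠UPL = 58.6° gives PL at 150° from the x-axis; with |PL| = 12.2, L = (-25.3, 6.19). Then |NL| = |L − N| = 30.5.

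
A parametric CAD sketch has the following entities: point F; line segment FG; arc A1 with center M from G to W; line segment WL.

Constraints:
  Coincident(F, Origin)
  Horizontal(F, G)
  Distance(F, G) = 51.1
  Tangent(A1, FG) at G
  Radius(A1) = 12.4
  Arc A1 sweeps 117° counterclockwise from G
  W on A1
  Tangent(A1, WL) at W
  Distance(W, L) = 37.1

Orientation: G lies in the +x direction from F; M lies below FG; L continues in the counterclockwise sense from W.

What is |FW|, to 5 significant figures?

43.923

F is at the origin; F and G share the same y with |FG| = 51.1 and G on the +x side, so G = (51.100, 0.0000). Since A1 is tangent to FG there, MG ⟂ FG, so M = G + (0, -12.4) = (51.100, -12.400). On A1, G sits at bearing 90° from M; a 117° counterclockwise sweep puts W at bearing 207°, so W = M + 12.4·(cos 207°, sin 207°) = (40.052, -18.029). Then |FW| = |W − F| = 43.923.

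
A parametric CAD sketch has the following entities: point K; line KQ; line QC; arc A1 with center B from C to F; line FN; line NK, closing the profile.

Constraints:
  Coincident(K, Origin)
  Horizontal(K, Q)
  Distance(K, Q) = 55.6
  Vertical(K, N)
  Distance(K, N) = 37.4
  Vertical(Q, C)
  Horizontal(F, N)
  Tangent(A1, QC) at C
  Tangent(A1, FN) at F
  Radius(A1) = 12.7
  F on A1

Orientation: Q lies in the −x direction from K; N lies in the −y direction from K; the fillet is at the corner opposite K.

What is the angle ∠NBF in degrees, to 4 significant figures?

73.51°

The virtual corner opposite K is at (-55.60, -37.40). Tangency of A1 to QC means the radius BC is perpendicular to QC and the tangent condition forces BF to be normal to FN, with radius 12.7, so the center B sits 12.7 in from both sides at B = (-42.90, -24.70). That places the tangent points at C = (-55.60, -24.70) on QC and F = (-42.90, -37.40) on FN. Then cos ∠NBF = BN·BF / (|BN||BF|), giving 73.51°.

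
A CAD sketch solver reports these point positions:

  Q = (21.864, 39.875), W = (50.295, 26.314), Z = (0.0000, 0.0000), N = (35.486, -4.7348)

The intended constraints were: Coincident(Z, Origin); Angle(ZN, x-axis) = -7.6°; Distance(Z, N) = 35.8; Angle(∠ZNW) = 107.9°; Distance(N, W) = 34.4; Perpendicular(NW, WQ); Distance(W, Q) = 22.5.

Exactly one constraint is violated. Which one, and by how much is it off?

Distance(W, Q) = 22.5 — off by 9.00.

Z = (0.00, 0.00) ✓; ZN at -7.600° ✓; |ZN| = 35.80 ✓; ∠ZNW = 107.9° ✓; |NW| = 34.40 ✓; ∠(NW, WQ) = 90.00° ✓; |WQ| = 31.50 ✗.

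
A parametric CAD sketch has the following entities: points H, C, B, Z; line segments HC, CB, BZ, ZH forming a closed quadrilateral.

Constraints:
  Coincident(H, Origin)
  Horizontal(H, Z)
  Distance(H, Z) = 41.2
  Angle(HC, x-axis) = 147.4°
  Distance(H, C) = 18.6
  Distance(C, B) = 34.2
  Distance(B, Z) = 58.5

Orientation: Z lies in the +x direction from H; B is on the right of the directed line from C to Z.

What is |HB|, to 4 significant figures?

26.90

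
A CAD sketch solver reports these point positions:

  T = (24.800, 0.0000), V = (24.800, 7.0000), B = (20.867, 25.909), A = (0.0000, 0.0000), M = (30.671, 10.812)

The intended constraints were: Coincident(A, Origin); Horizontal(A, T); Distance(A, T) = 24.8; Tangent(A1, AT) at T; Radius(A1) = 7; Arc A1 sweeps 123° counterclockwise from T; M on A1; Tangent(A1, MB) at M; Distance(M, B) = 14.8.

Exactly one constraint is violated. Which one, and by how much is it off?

Distance(M, B) = 14.8 — off by 3.20.

A = (0.00, 0.00) ✓; A.y = 0.00, T.y = 0.00 ✓; |AT| = 24.80 ✓; ∠(VT, TA) = 90.00° ✓; |VT| = 7.000 ✓; bearing(V→M) − bearing(V→T) = 123.0° ✓; |VM| = 7.000 ✓; ∠(VM, MB) = 90.00° ✓; |MB| = 18.00 ✗.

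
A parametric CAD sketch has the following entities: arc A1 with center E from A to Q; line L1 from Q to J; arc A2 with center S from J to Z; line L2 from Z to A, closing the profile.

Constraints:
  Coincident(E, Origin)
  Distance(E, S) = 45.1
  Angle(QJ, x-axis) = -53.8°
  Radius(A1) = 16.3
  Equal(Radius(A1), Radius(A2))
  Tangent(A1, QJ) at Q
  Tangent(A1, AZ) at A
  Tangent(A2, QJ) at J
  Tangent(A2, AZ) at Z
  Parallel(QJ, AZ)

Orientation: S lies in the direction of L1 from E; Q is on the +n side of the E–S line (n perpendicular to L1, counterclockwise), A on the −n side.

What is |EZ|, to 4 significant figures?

47.96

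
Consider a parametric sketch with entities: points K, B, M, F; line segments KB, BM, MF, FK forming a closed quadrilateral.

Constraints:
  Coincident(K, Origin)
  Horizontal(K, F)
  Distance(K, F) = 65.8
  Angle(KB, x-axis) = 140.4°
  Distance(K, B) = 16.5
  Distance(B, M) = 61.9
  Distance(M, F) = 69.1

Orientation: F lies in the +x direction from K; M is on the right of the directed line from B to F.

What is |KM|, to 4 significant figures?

47.48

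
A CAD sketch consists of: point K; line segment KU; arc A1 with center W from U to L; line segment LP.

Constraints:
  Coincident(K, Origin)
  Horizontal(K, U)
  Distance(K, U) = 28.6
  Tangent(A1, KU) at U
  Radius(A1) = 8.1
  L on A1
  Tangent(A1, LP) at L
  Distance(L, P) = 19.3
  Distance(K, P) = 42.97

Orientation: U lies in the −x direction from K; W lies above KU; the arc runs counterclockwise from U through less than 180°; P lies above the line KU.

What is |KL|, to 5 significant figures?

25.003

K is at the origin; K and U share the same y with |KU| = 28.6 and U on the −x side, so U = (-28.600, 0.0000). The tangent condition forces WU to be normal to KU, so W = U + (0, 8.1) = (-28.600, 8.1000). Since WL ⟂ LP (tangency), |WP| = √(8.1² + 19.3²) = 20.931 regardless of where L sits on A1. So P lies on both circle(K, 42.97) and circle(W, 20.931); the above-KU intersection is P = (-31.921, 28.766). L is the foot of the tangent from P: L = (-21.723, 12.380).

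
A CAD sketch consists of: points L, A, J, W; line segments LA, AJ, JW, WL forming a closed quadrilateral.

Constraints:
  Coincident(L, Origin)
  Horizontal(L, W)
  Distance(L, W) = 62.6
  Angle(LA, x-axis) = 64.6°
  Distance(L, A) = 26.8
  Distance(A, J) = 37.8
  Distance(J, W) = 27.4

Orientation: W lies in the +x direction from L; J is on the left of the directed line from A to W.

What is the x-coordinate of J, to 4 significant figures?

49.29

Checks: |AJ| = 37.80 ✓; |JW| = 27.40 ✓.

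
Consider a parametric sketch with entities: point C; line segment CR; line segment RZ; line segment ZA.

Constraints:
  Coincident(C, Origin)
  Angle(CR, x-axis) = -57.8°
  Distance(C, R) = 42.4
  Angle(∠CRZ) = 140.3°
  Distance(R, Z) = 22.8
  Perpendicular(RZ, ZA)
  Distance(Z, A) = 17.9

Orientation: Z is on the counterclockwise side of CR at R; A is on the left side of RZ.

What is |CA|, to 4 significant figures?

56.18

∠CRZ = 140.3°, so RZ runs at -57.8° + (180° − 140.3°) = -18.10° from the x-axis; with |RZ| = 22.8, Z = R + 22.8·(cos -18.10°, sin -18.10°) = (44.27, -42.96). RZ ⟂ ZA; with |ZA| = 17.9 on the left of RZ, A = Z + 17.9·(0.3107, 0.9505) = (49.83, -25.95). Then |CA| = |A − C| = 56.18.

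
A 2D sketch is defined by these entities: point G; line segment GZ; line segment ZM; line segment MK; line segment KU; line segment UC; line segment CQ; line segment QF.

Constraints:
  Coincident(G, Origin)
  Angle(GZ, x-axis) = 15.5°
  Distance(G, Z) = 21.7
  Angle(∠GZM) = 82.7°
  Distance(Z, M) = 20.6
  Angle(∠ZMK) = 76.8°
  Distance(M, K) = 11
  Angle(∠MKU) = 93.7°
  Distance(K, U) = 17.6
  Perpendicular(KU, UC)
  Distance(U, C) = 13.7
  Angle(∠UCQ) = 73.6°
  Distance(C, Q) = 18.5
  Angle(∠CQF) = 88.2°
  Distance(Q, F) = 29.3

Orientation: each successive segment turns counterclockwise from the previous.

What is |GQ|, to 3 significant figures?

25.5

G is at the origin; GZ runs at 15.5° with length 21.7, so Z = (20.9, 5.80). ∠GZM = 82.7° gives ZM at 113° from the x-axis; with |ZM| = 20.6, M = (12.9, 24.8). ∠ZMK = 76.8° gives MK at -144° from the x-axis; with |MK| = 11.0, K = (4.03, 18.3). ∠MKU = 93.7° gives KU at -57.7° from the x-axis; with |KU| = 17.6, U = (13.4, 3.45). KU is perpendicular to UC, so UC runs at 32.3°; with |UC| = 13.7, C = (25.0, 10.8). ∠UCQ = 73.6° gives CQ at 139° from the x-axis; with |CQ| = 18.5, Q = (11.1, 23.0). Then |GQ| = |Q − G| = 25.5.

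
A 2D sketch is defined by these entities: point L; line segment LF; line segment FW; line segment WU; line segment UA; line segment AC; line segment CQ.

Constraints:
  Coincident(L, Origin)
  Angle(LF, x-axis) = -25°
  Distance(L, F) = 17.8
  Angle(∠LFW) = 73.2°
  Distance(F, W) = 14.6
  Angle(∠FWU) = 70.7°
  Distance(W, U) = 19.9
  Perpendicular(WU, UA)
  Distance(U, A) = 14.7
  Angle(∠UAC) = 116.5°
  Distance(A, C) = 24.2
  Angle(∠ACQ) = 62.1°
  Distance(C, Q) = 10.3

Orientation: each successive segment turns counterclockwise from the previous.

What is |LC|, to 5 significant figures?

30.539

The perpendicularity gives UA at right angles to WU, so UA runs at -78.900°; with |UA| = 14.7, A = (1.5170, -11.328). ∠UAC = 116.5° gives AC at -15.400° from the x-axis; with |AC| = 24.2, C = (24.848, -17.755). Then |LC| = |C − L| = 30.539.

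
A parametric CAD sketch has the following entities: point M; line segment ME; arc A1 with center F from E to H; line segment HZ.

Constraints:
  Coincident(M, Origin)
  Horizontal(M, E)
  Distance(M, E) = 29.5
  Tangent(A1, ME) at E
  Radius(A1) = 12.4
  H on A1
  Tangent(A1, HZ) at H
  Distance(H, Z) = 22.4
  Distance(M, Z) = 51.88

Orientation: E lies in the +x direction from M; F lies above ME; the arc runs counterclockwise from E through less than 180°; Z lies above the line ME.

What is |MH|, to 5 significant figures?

44.286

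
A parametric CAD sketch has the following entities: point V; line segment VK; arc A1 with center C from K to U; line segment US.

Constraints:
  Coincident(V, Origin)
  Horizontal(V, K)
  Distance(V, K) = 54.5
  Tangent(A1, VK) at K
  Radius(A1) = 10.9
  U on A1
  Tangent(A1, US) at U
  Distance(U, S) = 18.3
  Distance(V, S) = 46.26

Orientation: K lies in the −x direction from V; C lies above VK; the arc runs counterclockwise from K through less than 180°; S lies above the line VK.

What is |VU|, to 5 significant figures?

44.743

V is at the origin; V and K share the same y with |VK| = 54.5 and K on the −x side, so K = (-54.500, 0.0000). A1 meets VK tangentially, so CK is at right angles to VK, so C = K + (0, 10.9) = (-54.500, 10.900). Since CU ⟂ US (tangency), |CS| = √(10.9² + 18.3²) = 21.300 regardless of where U sits on A1. So S lies on both circle(V, 46.26) and circle(C, 21.300); the above-VK intersection is S = (-38.760, 25.251). U is the foot of the tangent from S: U = (-44.069, 7.7382).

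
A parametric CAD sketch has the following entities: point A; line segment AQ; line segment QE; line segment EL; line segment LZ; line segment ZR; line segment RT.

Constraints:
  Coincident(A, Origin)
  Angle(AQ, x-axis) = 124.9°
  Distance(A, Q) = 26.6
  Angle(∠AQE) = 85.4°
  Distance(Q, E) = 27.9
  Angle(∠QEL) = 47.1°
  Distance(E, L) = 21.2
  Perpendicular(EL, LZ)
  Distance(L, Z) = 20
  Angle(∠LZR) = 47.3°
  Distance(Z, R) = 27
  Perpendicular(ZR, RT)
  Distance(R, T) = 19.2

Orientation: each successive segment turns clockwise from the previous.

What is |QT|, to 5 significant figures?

33.181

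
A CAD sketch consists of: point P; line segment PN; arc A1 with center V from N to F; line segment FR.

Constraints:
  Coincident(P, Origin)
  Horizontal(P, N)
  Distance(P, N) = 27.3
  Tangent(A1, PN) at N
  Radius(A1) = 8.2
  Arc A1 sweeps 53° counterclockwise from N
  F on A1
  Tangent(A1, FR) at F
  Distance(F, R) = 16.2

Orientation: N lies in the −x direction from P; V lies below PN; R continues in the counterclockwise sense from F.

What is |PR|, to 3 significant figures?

46.5

P is at the origin; P and N share the same y with |PN| = 27.3 and N on the −x side, so N = (-27.3, 0.00). The tangent condition forces VN to be normal to PN, so V = N + (0, -8.2) = (-27.3, -8.20). On A1, N sits at bearing 90° from V; a 53° counterclockwise sweep puts F at bearing 143°, so F = V + 8.2·(cos 143°, sin 143°) = (-33.8, -3.27). The tangent condition forces VF to be normal to FR, so FR runs along (−sin 143°, cos 143°); with |FR| = 16.2, R = (-43.6, -16.2). Then |PR| = |R − P| = 46.5.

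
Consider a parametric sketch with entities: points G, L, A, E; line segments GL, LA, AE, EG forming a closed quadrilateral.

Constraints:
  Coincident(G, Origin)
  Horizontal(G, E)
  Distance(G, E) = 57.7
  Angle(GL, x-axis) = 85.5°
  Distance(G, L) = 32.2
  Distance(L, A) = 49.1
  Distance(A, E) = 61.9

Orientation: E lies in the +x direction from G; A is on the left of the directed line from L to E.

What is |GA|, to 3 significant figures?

73.8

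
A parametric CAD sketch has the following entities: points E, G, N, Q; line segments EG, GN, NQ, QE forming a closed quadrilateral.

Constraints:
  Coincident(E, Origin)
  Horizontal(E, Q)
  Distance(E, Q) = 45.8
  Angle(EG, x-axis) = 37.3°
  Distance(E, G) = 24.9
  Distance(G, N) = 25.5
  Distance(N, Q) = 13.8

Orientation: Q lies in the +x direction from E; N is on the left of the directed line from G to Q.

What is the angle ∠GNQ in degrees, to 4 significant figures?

95.10°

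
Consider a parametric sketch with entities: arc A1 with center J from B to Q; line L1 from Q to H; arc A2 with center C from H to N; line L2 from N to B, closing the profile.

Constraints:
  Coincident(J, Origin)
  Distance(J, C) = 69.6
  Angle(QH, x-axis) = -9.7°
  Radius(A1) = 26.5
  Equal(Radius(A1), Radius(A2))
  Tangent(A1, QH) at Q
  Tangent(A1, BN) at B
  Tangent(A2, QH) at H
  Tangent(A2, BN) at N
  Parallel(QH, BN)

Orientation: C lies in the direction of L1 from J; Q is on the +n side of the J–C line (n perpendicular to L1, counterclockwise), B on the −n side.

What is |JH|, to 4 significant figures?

74.47

Tangency of A1 to both parallel lines with radius 26.5 puts Q and B at J ± 26.5·n: Q = (4.465, 26.12), B = (-4.465, -26.12). Equal radii place H and N the same way about C: H = C + 26.5·n = (73.07, 14.39), N = C − 26.5·n = (64.14, -37.85). Then |JH| = |H − J| = 74.47.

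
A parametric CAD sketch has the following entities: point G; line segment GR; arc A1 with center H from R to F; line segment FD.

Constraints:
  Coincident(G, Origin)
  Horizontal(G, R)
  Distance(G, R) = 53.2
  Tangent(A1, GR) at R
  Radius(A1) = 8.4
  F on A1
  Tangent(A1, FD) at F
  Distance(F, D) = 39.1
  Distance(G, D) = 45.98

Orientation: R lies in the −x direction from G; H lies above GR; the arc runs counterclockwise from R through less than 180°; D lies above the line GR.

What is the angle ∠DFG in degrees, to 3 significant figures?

64.7°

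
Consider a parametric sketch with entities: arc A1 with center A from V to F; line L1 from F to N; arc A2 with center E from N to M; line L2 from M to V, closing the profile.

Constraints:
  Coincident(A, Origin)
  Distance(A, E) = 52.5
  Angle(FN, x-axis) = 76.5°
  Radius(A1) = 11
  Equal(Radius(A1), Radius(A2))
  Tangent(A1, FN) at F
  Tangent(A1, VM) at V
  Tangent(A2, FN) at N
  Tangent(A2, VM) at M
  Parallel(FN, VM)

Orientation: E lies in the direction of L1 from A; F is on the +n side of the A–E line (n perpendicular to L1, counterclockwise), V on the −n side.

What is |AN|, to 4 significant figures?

53.64

The slot axis is L1's direction at 76.5°, so u = (cos 76.5°, sin 76.5°) = (0.2334, 0.9724) and n = (−sin 76.5°, cos 76.5°) = (-0.9724, 0.2334). A is at the origin and E lies 52.5 along u from A, so E = 52.5·u = (12.26, 51.05). Tangency of A1 to both parallel lines with radius 11.0 puts F and V at A ± 11.0·n: F = (-10.70, 2.568), V = (10.70, -2.568). Equal radii place N and M the same way about E: N = E + 11.0·n = (1.560, 53.62), M = E − 11.0·n = (22.95, 48.48). Then |AN| = |N − A| = 53.64.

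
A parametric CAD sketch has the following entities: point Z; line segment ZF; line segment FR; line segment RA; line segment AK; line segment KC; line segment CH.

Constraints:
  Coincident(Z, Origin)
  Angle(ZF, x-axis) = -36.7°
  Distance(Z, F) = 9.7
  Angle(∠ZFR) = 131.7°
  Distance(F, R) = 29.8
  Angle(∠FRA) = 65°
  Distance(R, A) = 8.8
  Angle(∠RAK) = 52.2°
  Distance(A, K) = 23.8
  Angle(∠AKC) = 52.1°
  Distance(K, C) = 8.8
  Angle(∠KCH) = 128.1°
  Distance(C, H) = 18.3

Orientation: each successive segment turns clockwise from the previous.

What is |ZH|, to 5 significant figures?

38.808

∠AKC = 52.1° gives KC at -95.700° from the x-axis; with |KC| = 8.8, C = (21.371, -28.548). ∠KCH = 128.1° gives CH at -147.60° from the x-axis; with |CH| = 18.3, H = (5.9194, -38.353). Then |ZH| = |H − Z| = 38.808.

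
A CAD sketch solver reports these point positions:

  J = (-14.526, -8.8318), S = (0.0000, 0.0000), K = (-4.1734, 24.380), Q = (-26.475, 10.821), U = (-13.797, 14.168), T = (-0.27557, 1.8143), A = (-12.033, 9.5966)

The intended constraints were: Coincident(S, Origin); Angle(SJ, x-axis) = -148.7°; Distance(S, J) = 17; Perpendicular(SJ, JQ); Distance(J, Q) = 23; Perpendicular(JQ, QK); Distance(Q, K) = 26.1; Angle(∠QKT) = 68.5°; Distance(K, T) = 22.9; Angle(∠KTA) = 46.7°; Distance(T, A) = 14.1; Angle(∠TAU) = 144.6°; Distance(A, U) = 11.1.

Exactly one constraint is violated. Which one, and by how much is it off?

Distance(A, U) = 11.1 — off by 6.20.

S = (0.00, 0.00) ✓; SJ at -148.7° ✓; |SJ| = 17.00 ✓; ∠(SJ, JQ) = 90.00° ✓; |JQ| = 23.00 ✓; ∠(JQ, QK) = 90.00° ✓; |QK| = 26.10 ✓; ∠QKT = 68.50° ✓; |KT| = 22.90 ✓; ∠KTA = 46.70° ✓; |TA| = 14.10 ✓; ∠TAU = 144.6° ✓; |AU| = 4.900 ✗.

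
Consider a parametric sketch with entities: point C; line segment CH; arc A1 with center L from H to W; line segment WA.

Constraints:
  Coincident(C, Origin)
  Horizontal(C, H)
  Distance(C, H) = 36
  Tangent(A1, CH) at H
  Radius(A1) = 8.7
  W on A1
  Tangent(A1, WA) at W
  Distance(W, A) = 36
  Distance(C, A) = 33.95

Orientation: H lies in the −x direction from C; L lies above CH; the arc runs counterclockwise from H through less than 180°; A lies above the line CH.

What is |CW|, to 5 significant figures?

29.142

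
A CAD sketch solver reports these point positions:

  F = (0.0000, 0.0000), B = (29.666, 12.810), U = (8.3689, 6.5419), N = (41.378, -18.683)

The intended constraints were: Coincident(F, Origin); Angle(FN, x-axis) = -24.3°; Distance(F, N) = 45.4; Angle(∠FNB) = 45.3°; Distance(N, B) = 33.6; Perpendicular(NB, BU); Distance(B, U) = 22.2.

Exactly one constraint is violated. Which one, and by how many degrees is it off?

Perpendicular(NB, BU) — off by 4.00°.

F = (0.00, 0.00) ✓; FN at -24.30° ✓; |FN| = 45.40 ✓; ∠FNB = 45.30° ✓; |NB| = 33.60 ✓; ∠(NB, BU) = 86.00° ✗; |BU| = 22.20 ✓.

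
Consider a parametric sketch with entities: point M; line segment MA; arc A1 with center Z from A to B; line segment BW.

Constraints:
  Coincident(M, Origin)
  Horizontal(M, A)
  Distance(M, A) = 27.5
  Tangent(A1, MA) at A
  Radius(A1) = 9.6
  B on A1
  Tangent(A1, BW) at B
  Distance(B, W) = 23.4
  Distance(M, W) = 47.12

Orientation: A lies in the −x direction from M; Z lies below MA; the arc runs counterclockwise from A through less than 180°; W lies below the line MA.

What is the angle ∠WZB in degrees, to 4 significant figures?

67.69°

Checks: |ZB| = 9.600 ✓; ∠(ZB, BW) = 90.00° ✓; |BW| = 23.40 ✓; |MW| = 47.12 ✓.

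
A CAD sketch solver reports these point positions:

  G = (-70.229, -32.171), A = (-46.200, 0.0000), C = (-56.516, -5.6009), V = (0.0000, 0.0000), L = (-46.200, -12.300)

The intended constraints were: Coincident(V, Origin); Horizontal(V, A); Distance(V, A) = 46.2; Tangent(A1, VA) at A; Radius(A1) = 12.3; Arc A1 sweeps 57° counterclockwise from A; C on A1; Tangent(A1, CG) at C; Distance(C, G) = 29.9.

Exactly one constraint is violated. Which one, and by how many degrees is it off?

Tangent(A1, CG) at C — off by 5.70°.

V = (0.00, 0.00) ✓; V.y = 0.00, A.y = 0.00 ✓; |VA| = 46.20 ✓; ∠(LA, AV) = 90.00° ✓; |LA| = 12.30 ✓; bearing(L→C) − bearing(L→A) = 57.00° ✓; |LC| = 12.30 ✓; ∠(LC, CG) = 84.30° ✗; |CG| = 29.90 ✓.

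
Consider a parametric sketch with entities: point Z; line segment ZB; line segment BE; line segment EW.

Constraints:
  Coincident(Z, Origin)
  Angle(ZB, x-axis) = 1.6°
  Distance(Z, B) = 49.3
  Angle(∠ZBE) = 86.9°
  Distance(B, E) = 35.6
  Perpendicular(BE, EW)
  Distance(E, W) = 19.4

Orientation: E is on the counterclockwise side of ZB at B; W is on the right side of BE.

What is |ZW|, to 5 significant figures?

76.121

Z is at the origin; ZB runs at 1.6° with length 49.3, so B = 49.3·(cos 1.6°, sin 1.6°) = (49.281, 1.3765). ∠ZBE = 86.9°, so BE runs at 1.6° + (180° − 86.9°) = 94.700° from the x-axis; with |BE| = 35.6, E = B + 35.6·(cos 94.700°, sin 94.700°) = (46.364, 36.857). BE is perpendicular to EW; with |EW| = 19.4 on the right of BE, W = E + 19.4·(0.99664, 0.081939) = (65.699, 38.446). Then |ZW| = |W − Z| = 76.121.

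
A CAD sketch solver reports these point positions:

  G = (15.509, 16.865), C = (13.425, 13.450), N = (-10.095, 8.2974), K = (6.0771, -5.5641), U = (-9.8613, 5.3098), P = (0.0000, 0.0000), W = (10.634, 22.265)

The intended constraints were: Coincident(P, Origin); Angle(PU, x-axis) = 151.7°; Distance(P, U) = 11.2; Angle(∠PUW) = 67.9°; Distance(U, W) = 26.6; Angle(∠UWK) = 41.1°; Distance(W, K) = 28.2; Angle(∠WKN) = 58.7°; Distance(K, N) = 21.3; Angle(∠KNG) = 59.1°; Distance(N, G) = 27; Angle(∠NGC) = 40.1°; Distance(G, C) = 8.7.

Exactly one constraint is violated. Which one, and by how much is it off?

Distance(G, C) = 8.7 — off by 4.70.

P = (0.00, 0.00) ✓; PU at 151.7° ✓; |PU| = 11.20 ✓; ∠PUW = 67.90° ✓; |UW| = 26.60 ✓; ∠UWK = 41.10° ✓; |WK| = 28.20 ✓; ∠WKN = 58.70° ✓; |KN| = 21.30 ✓; ∠KNG = 59.10° ✓; |NG| = 27.00 ✓; ∠NGC = 40.11° ✓; |GC| = 4.001 ✗.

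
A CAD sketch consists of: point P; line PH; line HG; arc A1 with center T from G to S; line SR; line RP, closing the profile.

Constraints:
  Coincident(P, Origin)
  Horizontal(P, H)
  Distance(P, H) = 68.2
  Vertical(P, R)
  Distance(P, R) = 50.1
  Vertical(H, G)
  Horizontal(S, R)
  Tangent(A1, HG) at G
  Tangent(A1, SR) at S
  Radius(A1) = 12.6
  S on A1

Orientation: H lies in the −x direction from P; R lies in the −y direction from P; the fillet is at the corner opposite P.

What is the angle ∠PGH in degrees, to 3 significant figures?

61.2°

P is at the origin; P and H share the same y with |PH| = 68.2 and H on the −x side, so H = (-68.2, 0.00). PR is vertical with |PR| = 50.1 and R on the −y side, so R = (0.00, -50.1). The virtual corner opposite P is at (-68.2, -50.1). Tangency of A1 to HG means the radius TG is perpendicular to HG and tangency of A1 to SR means the radius TS is perpendicular to SR, with radius 12.6, so the center T sits 12.6 in from both sides at T = (-55.6, -37.5). That places the tangent points at G = (-68.2, -37.5) on HG and S = (-55.6, -50.1) on SR. Then cos ∠PGH = GP·GH / (|GP||GH|), giving 61.2°.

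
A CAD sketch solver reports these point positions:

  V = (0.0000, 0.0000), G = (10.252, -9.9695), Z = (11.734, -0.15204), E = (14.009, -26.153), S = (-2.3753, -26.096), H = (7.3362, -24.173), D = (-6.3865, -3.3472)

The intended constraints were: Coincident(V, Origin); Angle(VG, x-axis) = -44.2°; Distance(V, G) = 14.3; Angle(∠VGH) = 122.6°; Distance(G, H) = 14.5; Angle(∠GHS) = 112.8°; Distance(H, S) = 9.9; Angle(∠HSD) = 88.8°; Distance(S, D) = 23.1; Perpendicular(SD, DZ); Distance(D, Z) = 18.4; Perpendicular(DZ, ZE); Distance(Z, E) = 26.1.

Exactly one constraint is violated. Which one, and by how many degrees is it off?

Perpendicular(DZ, ZE) — off by 5.00°.

V = (0.00, 0.00) ✓; VG at -44.20° ✓; |VG| = 14.30 ✓; ∠VGH = 122.6° ✓; |GH| = 14.50 ✓; ∠GHS = 112.8° ✓; |HS| = 9.900 ✓; ∠HSD = 88.80° ✓; |SD| = 23.10 ✓; ∠(SD, DZ) = 90.00° ✓; |DZ| = 18.40 ✓; ∠(DZ, ZE) = 95.00° ✗; |ZE| = 26.10 ✓.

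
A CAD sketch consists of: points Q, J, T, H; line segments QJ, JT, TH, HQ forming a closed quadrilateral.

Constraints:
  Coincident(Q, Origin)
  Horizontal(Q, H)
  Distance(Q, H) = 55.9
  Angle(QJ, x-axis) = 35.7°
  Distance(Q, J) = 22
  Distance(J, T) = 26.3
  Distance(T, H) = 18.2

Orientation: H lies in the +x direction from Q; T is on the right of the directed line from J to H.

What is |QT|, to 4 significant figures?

38.33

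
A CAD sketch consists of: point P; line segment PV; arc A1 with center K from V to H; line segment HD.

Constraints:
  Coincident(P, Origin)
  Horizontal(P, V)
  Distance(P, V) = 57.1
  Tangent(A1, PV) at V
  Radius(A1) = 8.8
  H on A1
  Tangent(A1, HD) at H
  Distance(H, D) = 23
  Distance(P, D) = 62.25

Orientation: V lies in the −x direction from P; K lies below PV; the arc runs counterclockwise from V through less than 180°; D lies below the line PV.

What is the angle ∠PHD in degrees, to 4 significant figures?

70.57°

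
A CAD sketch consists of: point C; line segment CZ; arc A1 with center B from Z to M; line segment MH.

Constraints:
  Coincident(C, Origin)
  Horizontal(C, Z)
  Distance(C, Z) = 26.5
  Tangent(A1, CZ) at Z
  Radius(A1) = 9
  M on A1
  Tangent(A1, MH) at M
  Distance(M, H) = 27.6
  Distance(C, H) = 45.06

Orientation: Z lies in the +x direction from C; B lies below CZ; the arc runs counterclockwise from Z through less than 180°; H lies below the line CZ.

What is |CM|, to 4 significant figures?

20.96

Checks: C.y = 0.00, Z.y = 0.00 ✓; |BM| = 9.000 ✓; ∠(BM, MH) = 90.00° ✓; |MH| = 27.60 ✓; |CH| = 45.06 ✓.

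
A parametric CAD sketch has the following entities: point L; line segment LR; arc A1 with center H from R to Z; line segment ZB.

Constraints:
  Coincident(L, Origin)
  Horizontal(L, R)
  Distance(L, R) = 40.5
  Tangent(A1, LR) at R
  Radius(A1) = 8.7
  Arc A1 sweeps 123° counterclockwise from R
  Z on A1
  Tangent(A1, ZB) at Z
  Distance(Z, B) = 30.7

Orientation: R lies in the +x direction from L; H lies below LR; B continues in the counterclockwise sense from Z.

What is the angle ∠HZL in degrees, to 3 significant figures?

125°

L is at the origin; LR is horizontal with |LR| = 40.5 and R on the +x side, so R = (40.5, 0.00). A1 meets LR tangentially, so HR is at right angles to LR, so H = R + (0, -8.7) = (40.5, -8.70). On A1, R sits at bearing 90° from H; a 123° counterclockwise sweep puts Z at bearing 213°, so Z = H + 8.7·(cos 213°, sin 213°) = (33.2, -13.4). Then cos ∠HZL = ZH·ZL / (|ZH||ZL|), giving 125°.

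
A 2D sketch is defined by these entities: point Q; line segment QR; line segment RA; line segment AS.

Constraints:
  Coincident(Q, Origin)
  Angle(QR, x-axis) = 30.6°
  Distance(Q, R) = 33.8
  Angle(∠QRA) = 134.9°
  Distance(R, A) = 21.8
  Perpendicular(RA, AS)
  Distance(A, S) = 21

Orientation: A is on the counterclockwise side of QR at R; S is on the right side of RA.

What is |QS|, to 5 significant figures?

64.066

Q is at the origin; QR runs at 30.6° with length 33.8, so R = 33.8·(cos 30.6°, sin 30.6°) = (29.093, 17.206). ∠QRA = 134.9°, so RA runs at 30.6° + (180° − 134.9°) = 75.700° from the x-axis; with |RA| = 21.8, A = R + 21.8·(cos 75.700°, sin 75.700°) = (34.478, 38.330). The perpendicularity gives AS at right angles to RA; with |AS| = 21.0 on the right of RA, S = A + 21.0·(0.96902, -0.24700) = (54.827, 33.143). Then |QS| = |S − Q| = 64.066.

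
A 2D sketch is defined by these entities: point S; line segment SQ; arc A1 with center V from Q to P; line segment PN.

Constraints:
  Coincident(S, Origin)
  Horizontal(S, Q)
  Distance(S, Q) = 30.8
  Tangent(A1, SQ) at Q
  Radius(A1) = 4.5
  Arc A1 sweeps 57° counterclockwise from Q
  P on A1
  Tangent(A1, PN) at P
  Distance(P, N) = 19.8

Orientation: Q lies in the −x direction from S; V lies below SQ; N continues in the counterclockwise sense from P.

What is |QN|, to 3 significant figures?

23.7

S is at the origin; S and Q share the same y with |SQ| = 30.8 and Q on the −x side, so Q = (-30.8, 0.00). Tangency of A1 to SQ means the radius VQ is perpendicular to SQ, so V = Q + (0, -4.5) = (-30.8, -4.50). On A1, Q sits at bearing 90° from V; a 57° counterclockwise sweep puts P at bearing 147°, so P = V + 4.5·(cos 147°, sin 147°) = (-34.6, -2.05). Tangency of A1 to PN means the radius VP is perpendicular to PN, so PN runs along (−sin 147°, cos 147°); with |PN| = 19.8, N = (-45.4, -18.7). Then |QN| = |N − Q| = 23.7.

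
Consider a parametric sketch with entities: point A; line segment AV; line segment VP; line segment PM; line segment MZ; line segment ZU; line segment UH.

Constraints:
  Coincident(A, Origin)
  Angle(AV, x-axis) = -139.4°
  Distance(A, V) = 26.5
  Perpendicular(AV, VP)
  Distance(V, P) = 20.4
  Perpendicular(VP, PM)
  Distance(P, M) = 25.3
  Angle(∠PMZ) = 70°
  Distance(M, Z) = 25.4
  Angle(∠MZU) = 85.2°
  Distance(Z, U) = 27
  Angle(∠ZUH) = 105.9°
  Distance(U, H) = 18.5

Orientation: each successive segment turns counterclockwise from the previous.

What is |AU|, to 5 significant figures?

35.283

∠PMZ = 70.0° gives MZ at 150.60° from the x-axis; with |MZ| = 25.4, Z = (-9.7642, -3.8011). ∠MZU = 85.2° gives ZU at -114.60° from the x-axis; with |ZU| = 27.0, U = (-21.004, -28.350). Then |AU| = |U − A| = 35.283.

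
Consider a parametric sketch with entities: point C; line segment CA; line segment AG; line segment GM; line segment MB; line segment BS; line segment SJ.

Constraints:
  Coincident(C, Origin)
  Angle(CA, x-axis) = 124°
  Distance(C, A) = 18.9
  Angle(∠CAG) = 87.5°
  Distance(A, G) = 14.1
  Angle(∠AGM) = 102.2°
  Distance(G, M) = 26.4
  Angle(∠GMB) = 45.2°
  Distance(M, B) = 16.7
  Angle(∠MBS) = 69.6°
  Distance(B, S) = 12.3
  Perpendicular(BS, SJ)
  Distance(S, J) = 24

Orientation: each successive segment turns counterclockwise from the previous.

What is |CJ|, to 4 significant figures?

30.63

C is at the origin; CA runs at 124.0° with length 18.9, so A = (-10.57, 15.67). ∠CAG = 87.5° gives AG at -143.5° from the x-axis; with |AG| = 14.1, G = (-21.90, 7.282). ∠AGM = 102.2° gives GM at -65.70° from the x-axis; with |GM| = 26.4, M = (-11.04, -16.78). ∠GMB = 45.2° gives MB at 69.10° from the x-axis; with |MB| = 16.7, B = (-5.082, -1.178). ∠MBS = 69.6° gives BS at 179.5° from the x-axis; with |BS| = 12.3, S = (-17.38, -1.071). BS is perpendicular to SJ, so SJ runs at -90.50°; with |SJ| = 24.0, J = (-17.59, -25.07). Then |CJ| = |J − C| = 30.63.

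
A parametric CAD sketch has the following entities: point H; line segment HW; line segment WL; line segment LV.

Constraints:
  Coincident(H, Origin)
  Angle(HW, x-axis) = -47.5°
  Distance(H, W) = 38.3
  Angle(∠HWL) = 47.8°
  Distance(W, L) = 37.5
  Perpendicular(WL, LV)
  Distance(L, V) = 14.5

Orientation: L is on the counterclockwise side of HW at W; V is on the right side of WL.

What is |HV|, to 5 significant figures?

44.460

∠HWL = 47.8°, so WL runs at -47.5° + (180° − 47.8°) = 84.700° from the x-axis; with |WL| = 37.5, L = W + 37.5·(cos 84.700°, sin 84.700°) = (29.339, 9.1020). The perpendicularity gives LV at right angles to WL; with |LV| = 14.5 on the right of WL, V = L + 14.5·(0.99572, -0.092371) = (43.777, 7.7626). Then |HV| = |V − H| = 44.460.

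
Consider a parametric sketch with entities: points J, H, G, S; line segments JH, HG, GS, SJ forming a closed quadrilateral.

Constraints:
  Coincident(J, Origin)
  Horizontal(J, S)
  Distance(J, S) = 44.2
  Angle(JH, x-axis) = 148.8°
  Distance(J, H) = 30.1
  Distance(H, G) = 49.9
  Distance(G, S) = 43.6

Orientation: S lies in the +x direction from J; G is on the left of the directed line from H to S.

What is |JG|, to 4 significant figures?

41.14

J is at the origin; J and S share the same y with |JS| = 44.2 and S in +x, so S = (44.2, 0). JH runs at 148.8° with |JH| = 30.1, so H = (-25.75, 15.59). G is determined by |HG| = 49.9 and |GS| = 43.6 together: it lies at the intersection of circle(H, 49.9) and circle(S, 43.6). With |HS| = 71.66, the foot of the radical line on HS is 39.94 from H and the perpendicular offset is √(49.9² − 39.94²) = 29.91. Taking the left-of-HS solution: G = (19.75, 36.10).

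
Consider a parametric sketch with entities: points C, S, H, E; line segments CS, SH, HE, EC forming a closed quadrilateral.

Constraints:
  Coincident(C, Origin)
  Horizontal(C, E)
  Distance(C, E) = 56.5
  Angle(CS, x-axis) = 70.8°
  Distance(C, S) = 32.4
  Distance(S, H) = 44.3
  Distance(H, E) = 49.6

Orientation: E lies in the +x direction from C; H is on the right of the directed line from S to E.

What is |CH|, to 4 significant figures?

16.26

C is at the origin; CE is horizontal with |CE| = 56.5 and E in +x, so E = (56.5, 0). CS runs at 70.8° with |CS| = 32.4, so S = (10.66, 30.60). H is determined by |SH| = 44.3 and |HE| = 49.6 together: it lies at the intersection of circle(S, 44.3) and circle(E, 49.6). With |SE| = 55.12, the foot of the radical line on SE is 23.04 from S and the perpendicular offset is √(44.3² − 23.04²) = 37.83. Taking the right-of-SE solution: H = (8.819, -13.66).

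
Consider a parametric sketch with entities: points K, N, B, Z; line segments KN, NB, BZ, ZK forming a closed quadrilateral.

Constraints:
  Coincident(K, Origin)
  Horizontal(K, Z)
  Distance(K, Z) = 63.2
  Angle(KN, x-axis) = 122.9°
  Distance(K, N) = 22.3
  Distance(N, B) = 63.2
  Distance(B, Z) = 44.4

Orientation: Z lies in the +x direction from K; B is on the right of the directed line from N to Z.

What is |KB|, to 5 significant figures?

41.254

Checks: |NB| = 63.20 ✓; |BZ| = 44.40 ✓.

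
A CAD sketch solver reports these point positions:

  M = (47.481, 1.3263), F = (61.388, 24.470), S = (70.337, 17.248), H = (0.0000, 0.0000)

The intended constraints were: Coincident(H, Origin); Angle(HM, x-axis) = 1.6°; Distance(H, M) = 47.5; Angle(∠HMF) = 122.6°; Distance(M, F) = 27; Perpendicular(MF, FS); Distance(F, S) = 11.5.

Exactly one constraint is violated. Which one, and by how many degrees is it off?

Perpendicular(MF, FS) — off by 7.90°.

H = (0.00, 0.00) ✓; HM at 1.600° ✓; |HM| = 47.50 ✓; ∠HMF = 122.6° ✓; |MF| = 27.00 ✓; ∠(MF, FS) = 97.90° ✗; |FS| = 11.50 ✓.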